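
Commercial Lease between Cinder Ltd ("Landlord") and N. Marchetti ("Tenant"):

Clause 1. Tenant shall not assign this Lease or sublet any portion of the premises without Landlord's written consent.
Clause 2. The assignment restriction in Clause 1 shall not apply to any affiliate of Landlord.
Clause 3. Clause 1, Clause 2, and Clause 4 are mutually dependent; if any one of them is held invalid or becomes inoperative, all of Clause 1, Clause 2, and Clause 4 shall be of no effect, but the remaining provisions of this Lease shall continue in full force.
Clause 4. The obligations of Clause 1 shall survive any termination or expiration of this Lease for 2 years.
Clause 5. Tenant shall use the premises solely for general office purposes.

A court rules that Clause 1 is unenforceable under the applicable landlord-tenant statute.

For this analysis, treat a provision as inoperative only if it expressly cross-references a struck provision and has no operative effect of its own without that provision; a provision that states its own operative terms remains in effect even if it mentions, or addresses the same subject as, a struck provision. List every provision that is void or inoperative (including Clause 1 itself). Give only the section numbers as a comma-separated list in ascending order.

1, 2, 4

Clause 1 is struck. Clause 2 operates only by reference to Clause 1, so it falls with Clause 1. Clause 4 has no operative effect of its own apart from Clause 1 and is therefore inoperative. Clause 3 declares Clause 1, Clause 2, and Clause 4 mutually dependent; since one of them has fallen, all of them are of no effect. The remainder continues in force under Clause 3. The provisions still in force are Clause 3 and Clause 5.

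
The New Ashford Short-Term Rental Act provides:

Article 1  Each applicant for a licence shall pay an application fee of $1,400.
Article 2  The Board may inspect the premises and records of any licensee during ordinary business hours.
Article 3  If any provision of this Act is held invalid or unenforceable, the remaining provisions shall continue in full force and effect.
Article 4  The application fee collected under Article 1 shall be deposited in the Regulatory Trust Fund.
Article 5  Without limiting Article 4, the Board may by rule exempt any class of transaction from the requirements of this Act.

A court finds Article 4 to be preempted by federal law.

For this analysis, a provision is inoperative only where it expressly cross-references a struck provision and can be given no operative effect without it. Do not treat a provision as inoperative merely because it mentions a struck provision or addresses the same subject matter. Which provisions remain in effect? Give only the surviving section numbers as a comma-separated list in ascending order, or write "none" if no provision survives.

Article 4 is struck. Although Article 5 refers to Article 4, its operative terms do not depend on Article 4, so it remains in effect. Nothing else in the Act is defined by reference to Article 4. Article 3 is a severability clause and preserves every provision that can still be given independent effect. That leaves Article 1, Article 2, Article 3, and Article 5 in effect.

1, 2, 3, 5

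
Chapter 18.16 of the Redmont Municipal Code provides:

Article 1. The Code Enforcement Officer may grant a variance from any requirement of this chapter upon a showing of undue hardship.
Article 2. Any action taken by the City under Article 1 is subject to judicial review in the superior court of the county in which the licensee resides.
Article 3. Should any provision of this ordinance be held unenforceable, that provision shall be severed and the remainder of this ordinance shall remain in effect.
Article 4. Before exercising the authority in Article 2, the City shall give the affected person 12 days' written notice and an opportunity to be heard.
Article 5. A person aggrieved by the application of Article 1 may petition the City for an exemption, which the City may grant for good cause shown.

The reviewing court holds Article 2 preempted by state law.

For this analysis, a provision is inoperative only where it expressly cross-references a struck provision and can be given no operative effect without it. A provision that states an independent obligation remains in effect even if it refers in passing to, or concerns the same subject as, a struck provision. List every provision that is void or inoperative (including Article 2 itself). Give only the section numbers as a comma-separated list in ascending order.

Article 2 is struck. Article 4 operates only by reference to Article 2, so it falls with Article 2. Under the severability clause in Article 3, the remaining provisions continue in force. That leaves Article 1, Article 3, and Article 5 in effect.

2, 4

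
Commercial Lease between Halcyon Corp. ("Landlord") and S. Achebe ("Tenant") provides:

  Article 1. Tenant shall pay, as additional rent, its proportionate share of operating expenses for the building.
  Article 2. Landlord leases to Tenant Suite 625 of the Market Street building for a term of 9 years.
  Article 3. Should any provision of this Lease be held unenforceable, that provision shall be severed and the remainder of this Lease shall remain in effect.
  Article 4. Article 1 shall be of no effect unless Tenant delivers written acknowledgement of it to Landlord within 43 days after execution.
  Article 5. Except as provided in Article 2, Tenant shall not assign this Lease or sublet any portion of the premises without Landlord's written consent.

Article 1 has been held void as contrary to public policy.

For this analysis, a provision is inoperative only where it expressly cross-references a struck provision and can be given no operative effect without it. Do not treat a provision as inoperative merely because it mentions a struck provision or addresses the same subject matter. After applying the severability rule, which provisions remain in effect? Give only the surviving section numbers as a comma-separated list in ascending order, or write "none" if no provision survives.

Article 1 is struck. The only function of Article 4 is the acknowledgement condition for Article 1, so it cannot stand once Article 1 is removed. Article 3 is a severability clause and preserves every provision that can still be given independent effect. Article 2, Article 3, and Article 5 remain in effect.

2, 3, 5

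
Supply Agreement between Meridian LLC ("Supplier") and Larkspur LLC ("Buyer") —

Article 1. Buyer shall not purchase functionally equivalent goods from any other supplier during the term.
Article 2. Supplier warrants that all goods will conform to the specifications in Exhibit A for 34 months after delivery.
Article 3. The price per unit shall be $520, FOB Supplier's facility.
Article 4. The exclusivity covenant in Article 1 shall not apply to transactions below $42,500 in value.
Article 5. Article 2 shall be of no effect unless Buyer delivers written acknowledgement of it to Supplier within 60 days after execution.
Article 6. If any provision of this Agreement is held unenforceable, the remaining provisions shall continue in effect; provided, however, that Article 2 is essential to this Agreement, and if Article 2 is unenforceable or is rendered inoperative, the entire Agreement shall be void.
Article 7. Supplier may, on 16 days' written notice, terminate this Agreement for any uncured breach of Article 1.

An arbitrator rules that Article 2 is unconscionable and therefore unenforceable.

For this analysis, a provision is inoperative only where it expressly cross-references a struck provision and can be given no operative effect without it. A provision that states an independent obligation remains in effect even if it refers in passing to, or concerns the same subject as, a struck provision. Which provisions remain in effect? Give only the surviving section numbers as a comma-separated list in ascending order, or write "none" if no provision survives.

none

Article 2 is struck. Article 5 operates only by reference to Article 2, so it falls with Article 2. Article 6 makes Article 2 an essential term, and Article 2 is the provision held invalid; under Article 6, the entire Agreement is therefore void. No provision of the Agreement survives.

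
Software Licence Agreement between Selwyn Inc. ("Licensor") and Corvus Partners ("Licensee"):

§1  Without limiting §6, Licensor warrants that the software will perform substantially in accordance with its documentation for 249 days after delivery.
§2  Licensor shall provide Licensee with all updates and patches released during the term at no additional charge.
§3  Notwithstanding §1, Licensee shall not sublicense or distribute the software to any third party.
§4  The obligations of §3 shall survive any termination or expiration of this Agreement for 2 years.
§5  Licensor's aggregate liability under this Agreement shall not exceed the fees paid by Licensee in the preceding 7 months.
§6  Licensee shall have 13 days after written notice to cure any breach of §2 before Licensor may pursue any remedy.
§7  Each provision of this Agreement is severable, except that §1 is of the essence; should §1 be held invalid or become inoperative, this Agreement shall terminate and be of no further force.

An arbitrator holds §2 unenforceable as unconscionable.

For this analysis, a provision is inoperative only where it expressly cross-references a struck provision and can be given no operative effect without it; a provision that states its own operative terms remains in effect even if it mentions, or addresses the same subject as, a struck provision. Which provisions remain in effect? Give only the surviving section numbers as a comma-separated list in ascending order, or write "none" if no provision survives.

§2 is struck. §6 has no operative effect of its own apart from §2 and is therefore inoperative. §1 mentions §6 but its own obligation stands independently of §6, so §1 is not affected. §7 makes §1 an essential term, but §1 is unaffected, so the severability proviso in §7 preserves the remaining provisions. §1, §3, §4, §5, and §7 remain in effect.

1, 3, 4, 5, 7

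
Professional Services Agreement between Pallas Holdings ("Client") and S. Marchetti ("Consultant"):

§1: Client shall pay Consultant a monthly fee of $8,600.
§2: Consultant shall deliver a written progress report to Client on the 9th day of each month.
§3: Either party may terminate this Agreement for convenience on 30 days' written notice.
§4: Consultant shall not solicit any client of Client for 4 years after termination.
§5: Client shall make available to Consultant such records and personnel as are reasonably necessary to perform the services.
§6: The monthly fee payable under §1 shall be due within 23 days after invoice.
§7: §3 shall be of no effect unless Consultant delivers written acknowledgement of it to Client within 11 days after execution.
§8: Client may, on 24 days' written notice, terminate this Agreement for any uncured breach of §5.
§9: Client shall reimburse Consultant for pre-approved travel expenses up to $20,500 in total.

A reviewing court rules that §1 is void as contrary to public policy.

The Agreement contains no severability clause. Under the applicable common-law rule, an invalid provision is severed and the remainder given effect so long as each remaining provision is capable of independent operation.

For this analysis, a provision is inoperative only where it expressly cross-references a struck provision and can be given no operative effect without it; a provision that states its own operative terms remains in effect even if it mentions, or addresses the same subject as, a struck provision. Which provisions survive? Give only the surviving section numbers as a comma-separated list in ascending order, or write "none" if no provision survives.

§1 is struck. §6 does nothing except set the payment deadline for the monthly fee by reference to §1; with §1 gone it has no independent effect and is inoperative. With no severability clause, the stated default rule severs what cannot stand and enforces each remaining provision that can operate on its own. §2, §3, §4, §5, §7, §8, and §9 remain in effect.

2, 3, 4, 5, 7, 8, 9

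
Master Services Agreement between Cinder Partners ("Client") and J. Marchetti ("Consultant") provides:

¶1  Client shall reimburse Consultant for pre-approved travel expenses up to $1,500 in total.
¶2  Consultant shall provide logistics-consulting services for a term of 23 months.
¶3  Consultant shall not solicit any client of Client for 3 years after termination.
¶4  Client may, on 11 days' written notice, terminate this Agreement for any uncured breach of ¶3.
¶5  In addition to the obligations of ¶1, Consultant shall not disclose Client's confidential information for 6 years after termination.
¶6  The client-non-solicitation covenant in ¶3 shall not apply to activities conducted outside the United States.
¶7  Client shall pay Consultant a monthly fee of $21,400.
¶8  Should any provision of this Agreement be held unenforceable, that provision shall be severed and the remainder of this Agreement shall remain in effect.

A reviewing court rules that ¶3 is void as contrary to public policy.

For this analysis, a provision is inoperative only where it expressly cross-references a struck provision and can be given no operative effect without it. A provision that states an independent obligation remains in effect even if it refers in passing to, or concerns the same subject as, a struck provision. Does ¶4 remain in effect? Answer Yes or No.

¶3 is struck. ¶4 operates only by reference to ¶3, so it falls with ¶3. The whole of ¶6 is the carve-out from the client-non-solicitation covenant, defined by reference to ¶3, so ¶6 cannot stand once ¶3 is removed. ¶8 is a severability clause and preserves every provision that can still be given independent effect. ¶1, ¶2, ¶5, ¶7, and ¶8 remain in effect. ¶4 is among the inoperative provisions, so the answer is no.

No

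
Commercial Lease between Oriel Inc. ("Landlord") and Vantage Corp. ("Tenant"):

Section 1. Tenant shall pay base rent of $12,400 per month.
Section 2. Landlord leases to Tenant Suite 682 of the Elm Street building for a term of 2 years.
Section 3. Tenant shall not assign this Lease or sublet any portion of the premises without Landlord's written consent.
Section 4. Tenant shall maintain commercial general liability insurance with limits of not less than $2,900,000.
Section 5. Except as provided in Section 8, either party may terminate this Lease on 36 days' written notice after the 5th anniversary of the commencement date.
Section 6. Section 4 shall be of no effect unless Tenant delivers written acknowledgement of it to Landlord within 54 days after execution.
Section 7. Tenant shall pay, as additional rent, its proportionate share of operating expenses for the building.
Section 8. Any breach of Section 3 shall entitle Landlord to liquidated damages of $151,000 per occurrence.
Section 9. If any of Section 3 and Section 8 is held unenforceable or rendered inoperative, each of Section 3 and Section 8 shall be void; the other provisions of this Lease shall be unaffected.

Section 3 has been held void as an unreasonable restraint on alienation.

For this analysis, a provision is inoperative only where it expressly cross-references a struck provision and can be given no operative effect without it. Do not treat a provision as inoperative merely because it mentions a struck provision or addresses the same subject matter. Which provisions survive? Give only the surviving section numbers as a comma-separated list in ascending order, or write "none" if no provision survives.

1, 2, 4, 5, 6, 7, 9

Section 3 is struck. Section 8 has no operative effect of its own apart from Section 3 and is therefore inoperative. Although Section 5 refers to Section 8, its operative terms do not depend on Section 8, so it remains in effect. Section 9 declares Section 3 and Section 8 mutually dependent; since one of them has fallen, all of them are of no effect. The remainder continues in force under Section 9. Section 1, Section 2, Section 4, Section 5, Section 6, Section 7, and Section 9 remain in effect.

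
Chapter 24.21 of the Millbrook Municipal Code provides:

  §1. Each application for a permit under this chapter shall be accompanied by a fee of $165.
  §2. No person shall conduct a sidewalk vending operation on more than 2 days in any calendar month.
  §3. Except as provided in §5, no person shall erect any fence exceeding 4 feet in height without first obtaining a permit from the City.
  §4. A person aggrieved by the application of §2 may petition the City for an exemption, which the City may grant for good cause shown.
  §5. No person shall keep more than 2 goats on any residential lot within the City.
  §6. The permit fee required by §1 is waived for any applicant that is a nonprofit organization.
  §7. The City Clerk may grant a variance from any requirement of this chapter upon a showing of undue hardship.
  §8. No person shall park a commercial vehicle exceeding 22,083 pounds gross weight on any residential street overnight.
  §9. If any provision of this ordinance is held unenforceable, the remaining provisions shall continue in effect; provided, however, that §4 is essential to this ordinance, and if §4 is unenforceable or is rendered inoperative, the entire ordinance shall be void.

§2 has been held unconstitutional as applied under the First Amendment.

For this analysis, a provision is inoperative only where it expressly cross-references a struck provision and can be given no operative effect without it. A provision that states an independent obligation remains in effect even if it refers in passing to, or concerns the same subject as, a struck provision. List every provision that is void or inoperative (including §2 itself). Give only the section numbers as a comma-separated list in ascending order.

§2 is struck. §4 operates only by reference to §2, so it falls with §2. §9 makes §4 an essential term, and §4 has been rendered inoperative by the cascade; under §9, the entire ordinance is therefore void. No provision of the ordinance survives.

1, 2, 3, 4, 5, 6, 7, 8, 9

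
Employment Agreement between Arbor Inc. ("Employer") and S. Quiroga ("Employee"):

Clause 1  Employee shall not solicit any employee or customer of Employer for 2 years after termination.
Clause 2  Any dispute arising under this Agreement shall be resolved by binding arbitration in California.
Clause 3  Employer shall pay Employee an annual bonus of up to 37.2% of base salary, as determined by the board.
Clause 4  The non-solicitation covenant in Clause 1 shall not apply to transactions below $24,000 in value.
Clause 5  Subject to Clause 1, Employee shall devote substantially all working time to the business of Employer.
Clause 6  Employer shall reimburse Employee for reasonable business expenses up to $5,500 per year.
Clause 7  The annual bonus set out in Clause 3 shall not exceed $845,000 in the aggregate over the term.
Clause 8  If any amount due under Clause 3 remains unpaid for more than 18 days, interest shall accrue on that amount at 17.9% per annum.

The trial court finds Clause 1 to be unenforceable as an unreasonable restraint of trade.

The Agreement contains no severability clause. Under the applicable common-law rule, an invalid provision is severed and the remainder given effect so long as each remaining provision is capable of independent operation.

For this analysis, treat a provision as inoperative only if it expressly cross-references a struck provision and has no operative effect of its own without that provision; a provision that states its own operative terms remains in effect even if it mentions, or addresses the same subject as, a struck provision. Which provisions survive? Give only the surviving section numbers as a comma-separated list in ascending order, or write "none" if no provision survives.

2, 3, 5, 6, 7, 8

Clause 1 is struck. Clause 4 operates only by reference to Clause 1, so it falls with Clause 1. Clause 5 mentions Clause 1 but its own obligation stands independently of Clause 1, so Clause 5 is not affected. Under the stated default rule, only provisions that cannot operate independently fall away; the rest are enforced. That leaves Clause 2, Clause 3, Clause 5, Clause 6, Clause 7, and Clause 8 in effect.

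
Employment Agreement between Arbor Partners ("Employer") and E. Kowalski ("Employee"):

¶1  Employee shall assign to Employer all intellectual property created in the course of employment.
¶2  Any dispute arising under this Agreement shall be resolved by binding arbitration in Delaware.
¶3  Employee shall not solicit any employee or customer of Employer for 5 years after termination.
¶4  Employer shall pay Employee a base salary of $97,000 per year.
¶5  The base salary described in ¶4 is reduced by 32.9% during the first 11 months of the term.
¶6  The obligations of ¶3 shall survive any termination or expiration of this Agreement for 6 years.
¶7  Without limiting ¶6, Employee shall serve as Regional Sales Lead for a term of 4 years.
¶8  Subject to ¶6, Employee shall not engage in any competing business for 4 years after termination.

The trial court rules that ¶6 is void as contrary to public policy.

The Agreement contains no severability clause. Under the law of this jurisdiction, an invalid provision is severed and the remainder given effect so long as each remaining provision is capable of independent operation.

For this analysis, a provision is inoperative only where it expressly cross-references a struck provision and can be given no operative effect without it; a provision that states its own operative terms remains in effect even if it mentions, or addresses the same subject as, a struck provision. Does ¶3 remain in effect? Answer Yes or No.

Yes

¶6 is struck. ¶8 mentions ¶6 but its own obligation stands independently of ¶6, so ¶8 is not affected. ¶7 mentions ¶6 but its own obligation stands independently of ¶6, so ¶7 is not affected. Nothing else in the Agreement is defined by reference to ¶6. Under the stated default rule, only provisions that cannot operate independently fall away; the rest are enforced. ¶1, ¶2, ¶3, ¶4, ¶5, ¶7, and ¶8 remain in effect. ¶3 is among the surviving provisions, so the answer is yes.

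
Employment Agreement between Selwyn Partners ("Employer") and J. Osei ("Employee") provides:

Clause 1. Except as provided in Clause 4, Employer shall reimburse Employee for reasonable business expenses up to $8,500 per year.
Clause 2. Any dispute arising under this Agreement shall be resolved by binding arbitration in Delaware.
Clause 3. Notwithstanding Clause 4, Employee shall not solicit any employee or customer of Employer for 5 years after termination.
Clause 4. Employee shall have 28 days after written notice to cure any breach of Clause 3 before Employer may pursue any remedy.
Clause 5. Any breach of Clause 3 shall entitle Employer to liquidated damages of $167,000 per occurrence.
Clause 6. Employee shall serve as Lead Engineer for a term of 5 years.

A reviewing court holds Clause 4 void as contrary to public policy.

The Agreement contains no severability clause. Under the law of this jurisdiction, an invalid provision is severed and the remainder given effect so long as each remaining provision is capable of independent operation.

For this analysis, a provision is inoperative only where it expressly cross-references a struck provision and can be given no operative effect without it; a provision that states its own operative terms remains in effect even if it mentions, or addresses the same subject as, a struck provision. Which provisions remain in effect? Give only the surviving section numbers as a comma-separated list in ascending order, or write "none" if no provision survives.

Clause 4 is struck. Clause 3 mentions Clause 4 but its own obligation stands independently of Clause 4, so Clause 3 is not affected. Clause 1 mentions Clause 4 but its own obligation stands independently of Clause 4, so Clause 1 is not affected. No other provision's operative terms depend on Clause 4. With no severability clause, the stated default rule severs what cannot stand and enforces each remaining provision that can operate on its own. That leaves Clause 1, Clause 2, Clause 3, Clause 5, and Clause 6 in effect.

1, 2, 3, 5, 6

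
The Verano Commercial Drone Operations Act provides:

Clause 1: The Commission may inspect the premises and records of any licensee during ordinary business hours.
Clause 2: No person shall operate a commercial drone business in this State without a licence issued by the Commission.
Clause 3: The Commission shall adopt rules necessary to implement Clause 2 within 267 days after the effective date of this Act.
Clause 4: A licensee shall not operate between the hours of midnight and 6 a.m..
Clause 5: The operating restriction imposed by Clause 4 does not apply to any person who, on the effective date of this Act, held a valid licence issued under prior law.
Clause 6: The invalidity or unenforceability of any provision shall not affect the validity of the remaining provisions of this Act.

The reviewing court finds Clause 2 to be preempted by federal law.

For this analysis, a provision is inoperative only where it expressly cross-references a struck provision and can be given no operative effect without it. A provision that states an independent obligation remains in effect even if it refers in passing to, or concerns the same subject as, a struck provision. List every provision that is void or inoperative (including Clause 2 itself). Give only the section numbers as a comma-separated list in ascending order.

2, 3

Clause 2 is struck. Clause 3 operates only by reference to Clause 2, so it falls with Clause 2. Under the severability clause in Clause 6, the remaining provisions continue in force. Clause 1, Clause 4, Clause 5, and Clause 6 remain in effect.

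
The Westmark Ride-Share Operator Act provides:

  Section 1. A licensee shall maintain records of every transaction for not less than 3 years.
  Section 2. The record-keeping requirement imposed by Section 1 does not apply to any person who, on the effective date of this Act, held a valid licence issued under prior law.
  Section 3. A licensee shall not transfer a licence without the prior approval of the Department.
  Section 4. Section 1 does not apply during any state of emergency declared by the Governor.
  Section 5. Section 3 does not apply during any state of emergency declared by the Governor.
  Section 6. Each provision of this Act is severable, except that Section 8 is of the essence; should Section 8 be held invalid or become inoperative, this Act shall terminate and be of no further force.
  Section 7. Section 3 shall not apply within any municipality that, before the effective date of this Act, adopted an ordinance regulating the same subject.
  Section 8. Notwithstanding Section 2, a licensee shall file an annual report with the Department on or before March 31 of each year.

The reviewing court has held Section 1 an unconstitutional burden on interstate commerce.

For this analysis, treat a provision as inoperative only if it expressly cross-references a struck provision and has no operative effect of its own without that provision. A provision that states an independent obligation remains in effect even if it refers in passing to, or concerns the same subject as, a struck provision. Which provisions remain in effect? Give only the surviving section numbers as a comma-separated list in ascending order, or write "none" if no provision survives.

3, 5, 6, 7, 8

Section 1 is struck. Section 2 has no operative effect of its own apart from Section 1 and is therefore inoperative. Section 4 merely fixes the emergency suspension of Section 1; with Section 1 gone it has nothing to operate on and falls away. Although Section 8 refers to Section 2, its operative terms do not depend on Section 2, so it remains in effect. Section 6 makes Section 8 an essential term, but Section 8 is unaffected, so the severability proviso in Section 6 preserves the remaining provisions. The provisions still in force are Section 3, Section 5, Section 6, Section 7, and Section 8.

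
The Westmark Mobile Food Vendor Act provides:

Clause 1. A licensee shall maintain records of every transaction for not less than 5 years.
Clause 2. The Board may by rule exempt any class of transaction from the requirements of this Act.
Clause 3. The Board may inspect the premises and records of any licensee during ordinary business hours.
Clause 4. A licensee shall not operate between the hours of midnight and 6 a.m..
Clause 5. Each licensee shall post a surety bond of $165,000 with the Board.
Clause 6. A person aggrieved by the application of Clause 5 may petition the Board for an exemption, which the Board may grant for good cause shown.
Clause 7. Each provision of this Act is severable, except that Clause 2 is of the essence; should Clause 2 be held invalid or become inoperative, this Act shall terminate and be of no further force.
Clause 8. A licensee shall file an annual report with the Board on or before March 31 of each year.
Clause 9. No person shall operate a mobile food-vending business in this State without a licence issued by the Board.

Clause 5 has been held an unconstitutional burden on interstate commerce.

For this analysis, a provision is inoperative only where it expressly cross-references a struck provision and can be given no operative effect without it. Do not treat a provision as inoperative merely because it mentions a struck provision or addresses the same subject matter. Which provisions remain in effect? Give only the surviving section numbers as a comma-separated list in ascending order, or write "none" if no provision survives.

Clause 5 is struck. Clause 6 has no operative effect of its own apart from Clause 5 and is therefore inoperative. Clause 7 makes Clause 2 an essential term, but Clause 2 is unaffected, so the severability proviso in Clause 7 preserves the remaining provisions. Clause 1, Clause 2, Clause 3, Clause 4, Clause 7, Clause 8, and Clause 9 remain in effect.

1, 2, 3, 4, 7, 8, 9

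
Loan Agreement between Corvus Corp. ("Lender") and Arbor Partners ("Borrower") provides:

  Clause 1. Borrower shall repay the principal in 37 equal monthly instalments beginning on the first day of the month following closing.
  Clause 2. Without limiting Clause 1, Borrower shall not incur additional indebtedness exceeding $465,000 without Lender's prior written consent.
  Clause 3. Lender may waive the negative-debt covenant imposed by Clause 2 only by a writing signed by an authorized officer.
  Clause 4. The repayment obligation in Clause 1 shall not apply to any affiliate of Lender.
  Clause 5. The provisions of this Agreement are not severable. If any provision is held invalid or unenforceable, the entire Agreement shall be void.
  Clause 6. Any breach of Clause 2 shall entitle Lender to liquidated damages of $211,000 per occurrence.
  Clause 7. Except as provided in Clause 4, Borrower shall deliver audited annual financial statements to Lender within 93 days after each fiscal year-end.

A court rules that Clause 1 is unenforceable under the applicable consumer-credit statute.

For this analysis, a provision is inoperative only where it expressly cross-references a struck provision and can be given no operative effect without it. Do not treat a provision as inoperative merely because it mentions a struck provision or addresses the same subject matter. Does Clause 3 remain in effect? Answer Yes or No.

Clause 1 is struck. Clause 4 has no operative effect of its own apart from Clause 1 and is therefore inoperative. Clause 5 provides that the Agreement is not severable, so the invalidity of any one provision voids the entire Agreement. No provision of the Agreement survives. Clause 3 is among the inoperative provisions, so the answer is no.

No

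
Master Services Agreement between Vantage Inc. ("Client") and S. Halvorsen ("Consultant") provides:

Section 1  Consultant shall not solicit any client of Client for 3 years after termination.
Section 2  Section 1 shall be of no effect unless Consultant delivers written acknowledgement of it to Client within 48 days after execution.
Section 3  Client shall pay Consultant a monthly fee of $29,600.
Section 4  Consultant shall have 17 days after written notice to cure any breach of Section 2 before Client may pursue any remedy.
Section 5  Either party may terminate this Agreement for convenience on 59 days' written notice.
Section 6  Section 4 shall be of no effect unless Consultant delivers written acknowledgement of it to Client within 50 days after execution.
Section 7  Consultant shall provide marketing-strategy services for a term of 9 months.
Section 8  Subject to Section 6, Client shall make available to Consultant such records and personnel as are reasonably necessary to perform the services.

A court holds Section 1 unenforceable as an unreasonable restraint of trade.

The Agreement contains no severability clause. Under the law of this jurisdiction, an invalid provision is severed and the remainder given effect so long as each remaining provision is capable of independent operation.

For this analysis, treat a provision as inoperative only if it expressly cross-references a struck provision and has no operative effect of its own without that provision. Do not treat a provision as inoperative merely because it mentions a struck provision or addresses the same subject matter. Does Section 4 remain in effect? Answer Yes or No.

No

Section 1 is struck. Section 2 merely fixes the acknowledgement condition for Section 1; with Section 1 gone it has nothing to operate on and falls away. Section 4 has no operative effect of its own apart from Section 2 and is therefore inoperative. Section 6 operates only by reference to Section 4, so it falls with Section 4. Although Section 8 refers to Section 6, its operative terms do not depend on Section 6, so it remains in effect. With no severability clause, the stated default rule severs what cannot stand and enforces each remaining provision that can operate on its own. The provisions still in force are Section 3, Section 5, Section 7, and Section 8. Section 4 is among the inoperative provisions, so the answer is no.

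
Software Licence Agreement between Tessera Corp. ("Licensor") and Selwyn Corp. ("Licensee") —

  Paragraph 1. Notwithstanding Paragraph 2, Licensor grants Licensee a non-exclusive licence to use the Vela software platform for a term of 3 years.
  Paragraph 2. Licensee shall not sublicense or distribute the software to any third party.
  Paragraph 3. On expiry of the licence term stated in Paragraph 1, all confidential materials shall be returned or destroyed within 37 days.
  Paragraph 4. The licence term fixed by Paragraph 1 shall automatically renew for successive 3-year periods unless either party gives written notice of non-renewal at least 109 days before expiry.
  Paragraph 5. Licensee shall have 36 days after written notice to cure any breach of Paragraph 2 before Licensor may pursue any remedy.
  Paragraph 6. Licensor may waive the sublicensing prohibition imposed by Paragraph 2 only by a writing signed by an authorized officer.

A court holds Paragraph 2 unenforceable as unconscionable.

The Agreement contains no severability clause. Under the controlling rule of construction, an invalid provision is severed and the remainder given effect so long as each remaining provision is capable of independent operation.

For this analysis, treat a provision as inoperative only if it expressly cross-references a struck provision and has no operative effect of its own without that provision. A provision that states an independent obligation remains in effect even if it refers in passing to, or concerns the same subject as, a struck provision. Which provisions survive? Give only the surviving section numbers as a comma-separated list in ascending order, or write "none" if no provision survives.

1, 3, 4

Paragraph 2 is struck. Paragraph 5 operates only by reference to Paragraph 2, so it falls with Paragraph 2. Paragraph 6 merely fixes the waiver condition for Paragraph 2; with Paragraph 2 gone it has nothing to operate on and falls away. Paragraph 1 mentions Paragraph 2 but its own obligation stands independently of Paragraph 2, so Paragraph 1 is not affected. With no severability clause, the stated default rule severs what cannot stand and enforces each remaining provision that can operate on its own. Paragraph 1, Paragraph 3, and Paragraph 4 remain in effect.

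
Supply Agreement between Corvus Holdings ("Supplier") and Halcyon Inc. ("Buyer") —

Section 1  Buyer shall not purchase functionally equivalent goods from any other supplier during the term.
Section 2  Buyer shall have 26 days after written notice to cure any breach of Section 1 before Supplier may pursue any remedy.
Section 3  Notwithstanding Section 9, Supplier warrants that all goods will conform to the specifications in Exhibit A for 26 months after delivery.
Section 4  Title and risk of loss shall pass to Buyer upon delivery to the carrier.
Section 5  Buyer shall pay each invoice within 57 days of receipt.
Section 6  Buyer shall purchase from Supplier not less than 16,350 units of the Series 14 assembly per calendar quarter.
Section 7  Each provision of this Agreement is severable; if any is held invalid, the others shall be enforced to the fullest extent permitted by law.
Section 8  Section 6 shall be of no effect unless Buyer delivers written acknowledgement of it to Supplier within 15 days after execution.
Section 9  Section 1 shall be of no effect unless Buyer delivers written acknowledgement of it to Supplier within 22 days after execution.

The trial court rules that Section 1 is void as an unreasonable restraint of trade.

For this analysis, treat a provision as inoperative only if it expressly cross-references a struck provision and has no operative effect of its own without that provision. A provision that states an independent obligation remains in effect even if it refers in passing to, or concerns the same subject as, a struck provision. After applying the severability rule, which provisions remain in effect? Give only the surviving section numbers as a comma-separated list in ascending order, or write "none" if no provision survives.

3, 4, 5, 6, 7, 8

Section 1 is struck. Section 2 operates only by reference to Section 1, so it falls with Section 1. Section 9 merely fixes the acknowledgement condition for Section 1; with Section 1 gone it has nothing to operate on and falls away. Section 3 mentions Section 9 but its own obligation stands independently of Section 9, so Section 3 is not affected. Section 7 is a severability clause and preserves every provision that can still be given independent effect. The provisions still in force are Section 3, Section 4, Section 5, Section 6, Section 7, and Section 8.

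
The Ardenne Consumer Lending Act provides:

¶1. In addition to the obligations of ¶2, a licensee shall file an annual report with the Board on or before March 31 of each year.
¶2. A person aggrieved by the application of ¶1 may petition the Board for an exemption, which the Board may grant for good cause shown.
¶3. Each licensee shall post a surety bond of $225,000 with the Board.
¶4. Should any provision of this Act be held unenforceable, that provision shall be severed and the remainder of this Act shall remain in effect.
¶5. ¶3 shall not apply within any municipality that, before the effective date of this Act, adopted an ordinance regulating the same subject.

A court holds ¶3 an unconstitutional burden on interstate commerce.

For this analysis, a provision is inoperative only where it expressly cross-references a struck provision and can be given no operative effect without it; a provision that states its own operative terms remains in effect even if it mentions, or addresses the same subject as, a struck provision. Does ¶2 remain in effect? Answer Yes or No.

¶3 is struck. The only function of ¶5 is the local-preemption carve-out from ¶3, so it cannot stand once ¶3 is removed. ¶4 is a severability clause and preserves every provision that can still be given independent effect. That leaves ¶1, ¶2, and ¶4 in effect. ¶2 is among the surviving provisions, so the answer is yes.

Yes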